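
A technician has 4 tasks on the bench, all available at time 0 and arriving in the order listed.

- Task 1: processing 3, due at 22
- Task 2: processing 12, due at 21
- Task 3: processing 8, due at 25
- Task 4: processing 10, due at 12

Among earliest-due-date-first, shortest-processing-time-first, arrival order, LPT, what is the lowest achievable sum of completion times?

68

EDD (increasing due date): Task 4 Task 2 Task 1 Task 3.
Task 4: 0→10
Task 2: 10→22
Task 1: 22→25
Task 3: 25→33
Sum = 10+22+25+33 = 90.
SPT (increasing processing time): Task 1 Task 3 Task 4 Task 2.
Task 1: 0→3
Task 3: 3→11
Task 4: 11→21
Task 2: 21→33
Sum = 3+11+21+33 = 68.
FIFO (arrival order): Task 1 Task 2 Task 3 Task 4.
Task 1: 0→3
Task 2: 3→15
Task 3: 15→23
Task 4: 23→33
Sum = 3+15+23+33 = 74.
LPT (decreasing processing time): Task 2 Task 4 Task 3 Task 1.
Task 2: 0→12
Task 4: 12→22
Task 3: 22→30
Task 1: 30→33
Sum = 12+22+30+33 = 97.
EDD 90, SPT 68, FIFO 74, LPT 97 → minimum 68.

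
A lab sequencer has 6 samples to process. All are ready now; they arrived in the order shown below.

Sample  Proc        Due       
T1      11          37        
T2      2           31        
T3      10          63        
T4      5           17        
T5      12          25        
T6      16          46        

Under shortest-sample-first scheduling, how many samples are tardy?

2

SPT (increasing processing time): T2 T4 T3 T1 T5 T6.
T2: 0→2, due 31, tardiness 0
T4: 2→7, due 17, tardiness 0
T3: 7→17, due 63, tardiness 0
T1: 17→28, due 37, tardiness 0
T5: 28→40, due 25, tardiness 15
T6: 40→56, due 46, tardiness 10
Late samples: 2.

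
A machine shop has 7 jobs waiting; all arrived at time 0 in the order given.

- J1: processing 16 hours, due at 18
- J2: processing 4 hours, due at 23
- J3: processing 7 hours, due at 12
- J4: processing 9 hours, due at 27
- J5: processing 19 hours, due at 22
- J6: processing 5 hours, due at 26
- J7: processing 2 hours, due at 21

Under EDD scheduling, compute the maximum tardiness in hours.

35

EDD (increasing due date): J3 J1 J7 J5 J2 J6 J4.
J3: 0→7, due 12, tardiness 0
J1: 7→23, due 18, tardiness 5
J7: 23→25, due 21, tardiness 4
J5: 25→44, due 22, tardiness 22
J2: 44→48, due 23, tardiness 25
J6: 48→53, due 26, tardiness 27
J4: 53→62, due 27, tardiness 35
Maximum = 35.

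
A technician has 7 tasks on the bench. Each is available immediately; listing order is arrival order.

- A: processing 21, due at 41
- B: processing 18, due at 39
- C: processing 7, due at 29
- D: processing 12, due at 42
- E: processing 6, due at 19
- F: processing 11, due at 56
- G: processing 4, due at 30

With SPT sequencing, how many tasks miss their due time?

2

SPT (increasing processing time): G E C F D B A.
G: 0→4, due 30, tardiness 0
E: 4→10, due 19, tardiness 0
C: 10→17, due 29, tardiness 0
F: 17→28, due 56, tardiness 0
D: 28→40, due 42, tardiness 0
B: 40→58, due 39, tardiness 19
A: 58→79, due 41, tardiness 38
Late tasks: 2.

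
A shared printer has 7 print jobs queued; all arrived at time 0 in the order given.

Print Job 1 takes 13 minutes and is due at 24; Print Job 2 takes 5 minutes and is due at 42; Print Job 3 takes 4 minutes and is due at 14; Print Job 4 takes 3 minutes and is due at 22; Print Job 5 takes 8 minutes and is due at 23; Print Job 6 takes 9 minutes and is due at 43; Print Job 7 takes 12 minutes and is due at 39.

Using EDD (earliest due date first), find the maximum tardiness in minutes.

11

EDD (increasing due date): Print Job 3 Print Job 4 Print Job 5 Print Job 1 Print Job 7 Print Job 2 Print Job 6.
Print Job 3: 0→4, due 14, tardiness 0
Print Job 4: 4→7, due 22, tardiness 0
Print Job 5: 7→15, due 23, tardiness 0
Print Job 1: 15→28, due 24, tardiness 4
Print Job 7: 28→40, due 39, tardiness 1
Print Job 2: 40→45, due 42, tardiness 3
Print Job 6: 45→54, due 43, tardiness 11
Maximum = 11.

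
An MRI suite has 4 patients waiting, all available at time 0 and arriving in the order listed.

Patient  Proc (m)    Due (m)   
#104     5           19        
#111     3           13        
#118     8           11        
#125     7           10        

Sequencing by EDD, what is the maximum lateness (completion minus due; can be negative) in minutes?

5

EDD (increasing due date): #125 #118 #111 #104.
#125: 0→7, due 10, lateness -3
#118: 7→15, due 11, lateness 4
#111: 15→18, due 13, lateness 5
#104: 18→23, due 19, lateness 4
Maximum = 5.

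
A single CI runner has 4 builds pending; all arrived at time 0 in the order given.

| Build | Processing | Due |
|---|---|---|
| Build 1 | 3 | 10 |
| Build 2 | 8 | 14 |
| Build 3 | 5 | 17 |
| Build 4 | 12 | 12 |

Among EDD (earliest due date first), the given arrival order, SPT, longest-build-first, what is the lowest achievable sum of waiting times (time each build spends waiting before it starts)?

27

EDD (increasing due date): Build 1 Build 4 Build 2 Build 3.
Build 1: waits 0, runs 0→3
Build 4: waits 3, runs 3→15
Build 2: waits 15, runs 15→23
Build 3: waits 23, runs 23→28
Sum = 0+3+15+23 = 41.
FIFO (arrival order): Build 1 Build 2 Build 3 Build 4.
Build 1: waits 0, runs 0→3
Build 2: waits 3, runs 3→11
Build 3: waits 11, runs 11→16
Build 4: waits 16, runs 16→28
Sum = 0+3+11+16 = 30.
SPT (increasing processing time): Build 1 Build 3 Build 2 Build 4.
Build 1: waits 0, runs 0→3
Build 3: waits 3, runs 3→8
Build 2: waits 8, runs 8→16
Build 4: waits 16, runs 16→28
Sum = 0+3+8+16 = 27.
LPT (decreasing processing time): Build 4 Build 2 Build 3 Build 1.
Build 4: waits 0, runs 0→12
Build 2: waits 12, runs 12→20
Build 3: waits 20, runs 20→25
Build 1: waits 25, runs 25→28
Sum = 0+12+20+25 = 57.
EDD 41, FIFO 30, SPT 27, LPT 57 → minimum 27.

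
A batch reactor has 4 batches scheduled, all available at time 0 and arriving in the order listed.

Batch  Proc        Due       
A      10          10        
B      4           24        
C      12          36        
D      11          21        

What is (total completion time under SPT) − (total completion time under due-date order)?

-13

SPT (increasing processing time): B A D C.
B: 0→4
A: 4→14
D: 14→25
C: 25→37
Sum = 4+14+25+37 = 80.
EDD (increasing due date): A D B C.
A: 0→10
D: 10→21
B: 21→25
C: 25→37
Sum = 10+21+25+37 = 93.
Difference = 80 − 93 = -13.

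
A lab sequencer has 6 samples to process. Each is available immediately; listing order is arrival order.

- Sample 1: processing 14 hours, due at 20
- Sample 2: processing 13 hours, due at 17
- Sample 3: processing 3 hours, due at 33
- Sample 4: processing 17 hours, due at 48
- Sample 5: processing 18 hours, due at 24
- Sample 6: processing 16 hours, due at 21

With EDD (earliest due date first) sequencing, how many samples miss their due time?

EDD (increasing due date): Sample 2 Sample 1 Sample 6 Sample 5 Sample 3 Sample 4.
Sample 2: 0→13, due 17, tardiness 0
Sample 1: 13→27, due 20, tardiness 7
Sample 6: 27→43, due 21, tardiness 22
Sample 5: 43→61, due 24, tardiness 37
Sample 3: 61→64, due 33, tardiness 31
Sample 4: 64→81, due 48, tardiness 33
Late samples: 5.

5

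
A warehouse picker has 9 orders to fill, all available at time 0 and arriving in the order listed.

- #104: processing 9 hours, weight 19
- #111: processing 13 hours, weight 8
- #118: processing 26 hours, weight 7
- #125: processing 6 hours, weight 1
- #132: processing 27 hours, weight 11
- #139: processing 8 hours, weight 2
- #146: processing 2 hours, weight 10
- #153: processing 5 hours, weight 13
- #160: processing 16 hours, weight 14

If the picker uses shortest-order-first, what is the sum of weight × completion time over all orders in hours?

SPT (increasing processing time): #146 #153 #125 #139 #104 #111 #160 #118 #132.
#146: finishes 2, weight 10, w·C = 20
#153: finishes 7, weight 13, w·C = 91
#125: finishes 13, weight 1, w·C = 13
#139: finishes 21, weight 2, w·C = 42
#104: finishes 30, weight 19, w·C = 570
#111: finishes 43, weight 8, w·C = 344
#160: finishes 59, weight 14, w·C = 826
#118: finishes 85, weight 7, w·C = 595
#132: finishes 112, weight 11, w·C = 1232
Sum = 20+91+13+42+570+344+826+595+1232 = 3733.

3733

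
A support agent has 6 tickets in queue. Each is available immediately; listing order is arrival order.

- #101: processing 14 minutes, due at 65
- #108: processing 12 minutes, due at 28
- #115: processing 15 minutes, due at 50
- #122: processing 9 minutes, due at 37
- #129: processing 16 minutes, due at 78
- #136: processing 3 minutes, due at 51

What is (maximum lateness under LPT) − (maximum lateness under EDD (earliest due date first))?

38

LPT (decreasing processing time): #129 #115 #101 #108 #122 #136.
#129: 0→16, due 78, lateness -62
#115: 16→31, due 50, lateness -19
#101: 31→45, due 65, lateness -20
#108: 45→57, due 28, lateness 29
#122: 57→66, due 37, lateness 29
#136: 66→69, due 51, lateness 18
Maximum = 29.
EDD (increasing due date): #108 #122 #115 #136 #101 #129.
#108: 0→12, due 28, lateness -16
#122: 12→21, due 37, lateness -16
#115: 21→36, due 50, lateness -14
#136: 36→39, due 51, lateness -12
#101: 39→53, due 65, lateness -12
#129: 53→69, due 78, lateness -9
Maximum = -9.
Difference = 29 − -9 = 38.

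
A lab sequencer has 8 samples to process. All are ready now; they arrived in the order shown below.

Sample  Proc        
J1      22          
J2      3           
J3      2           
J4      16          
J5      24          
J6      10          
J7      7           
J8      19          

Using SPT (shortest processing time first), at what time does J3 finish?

SPT (increasing processing time): J3 J2 J7 J6 J4 J8 J1 J5.
J3: 0→2

2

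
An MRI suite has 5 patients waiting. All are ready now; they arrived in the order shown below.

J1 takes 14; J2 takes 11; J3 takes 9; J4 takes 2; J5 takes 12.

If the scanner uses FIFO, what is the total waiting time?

109

FIFO (arrival order): J1 J2 J3 J4 J5.
J1: waits 0, runs 0→14
J2: waits 14, runs 14→25
J3: waits 25, runs 25→34
J4: waits 34, runs 34→36
J5: waits 36, runs 36→48
Sum = 0+14+25+34+36 = 109.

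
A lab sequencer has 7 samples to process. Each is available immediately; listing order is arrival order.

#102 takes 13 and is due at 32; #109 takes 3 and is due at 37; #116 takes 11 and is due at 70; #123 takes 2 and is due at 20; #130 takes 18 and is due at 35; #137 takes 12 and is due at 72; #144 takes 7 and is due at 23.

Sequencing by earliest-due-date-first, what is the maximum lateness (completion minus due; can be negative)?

6

EDD (increasing due date): #123 #144 #102 #130 #109 #116 #137.
#123: 0→2, due 20, lateness -18
#144: 2→9, due 23, lateness -14
#102: 9→22, due 32, lateness -10
#130: 22→40, due 35, lateness 5
#109: 40→43, due 37, lateness 6
#116: 43→54, due 70, lateness -16
#137: 54→66, due 72, lateness -6
Maximum = 6.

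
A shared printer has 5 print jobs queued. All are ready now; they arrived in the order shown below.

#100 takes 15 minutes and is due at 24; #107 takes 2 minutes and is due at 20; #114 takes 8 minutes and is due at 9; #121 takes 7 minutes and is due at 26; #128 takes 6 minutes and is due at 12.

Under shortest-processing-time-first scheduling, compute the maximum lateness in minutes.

SPT (increasing processing time): #107 #128 #121 #114 #100.
#107: 0→2, due 20, lateness -18
#128: 2→8, due 12, lateness -4
#121: 8→15, due 26, lateness -11
#114: 15→23, due 9, lateness 14
#100: 23→38, due 24, lateness 14
Maximum = 14.

14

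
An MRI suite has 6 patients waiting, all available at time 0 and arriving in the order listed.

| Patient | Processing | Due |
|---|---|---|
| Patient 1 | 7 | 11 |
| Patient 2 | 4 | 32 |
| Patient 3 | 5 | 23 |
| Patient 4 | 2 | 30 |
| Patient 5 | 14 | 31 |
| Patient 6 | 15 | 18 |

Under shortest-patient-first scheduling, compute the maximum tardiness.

29

SPT (increasing processing time): Patient 4 Patient 2 Patient 3 Patient 1 Patient 5 Patient 6.
Patient 4: 0→2, due 30, tardiness 0
Patient 2: 2→6, due 32, tardiness 0
Patient 3: 6→11, due 23, tardiness 0
Patient 1: 11→18, due 11, tardiness 7
Patient 5: 18→32, due 31, tardiness 1
Patient 6: 32→47, due 18, tardiness 29
Maximum = 29.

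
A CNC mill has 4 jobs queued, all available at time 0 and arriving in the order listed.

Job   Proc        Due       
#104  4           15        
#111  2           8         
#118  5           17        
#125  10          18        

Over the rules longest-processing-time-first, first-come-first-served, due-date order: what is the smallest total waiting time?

LPT (decreasing processing time): #125 #118 #104 #111.
#125: waits 0, runs 0→10
#118: waits 10, runs 10→15
#104: waits 15, runs 15→19
#111: waits 19, runs 19→21
Sum = 0+10+15+19 = 44.
FIFO (arrival order): #104 #111 #118 #125.
#104: waits 0, runs 0→4
#111: waits 4, runs 4→6
#118: waits 6, runs 6→11
#125: waits 11, runs 11→21
Sum = 0+4+6+11 = 21.
EDD (increasing due date): #111 #104 #118 #125.
#111: waits 0, runs 0→2
#104: waits 2, runs 2→6
#118: waits 6, runs 6→11
#125: waits 11, runs 11→21
Sum = 0+2+6+11 = 19.
LPT 44, FIFO 21, EDD 19 → minimum 19.

19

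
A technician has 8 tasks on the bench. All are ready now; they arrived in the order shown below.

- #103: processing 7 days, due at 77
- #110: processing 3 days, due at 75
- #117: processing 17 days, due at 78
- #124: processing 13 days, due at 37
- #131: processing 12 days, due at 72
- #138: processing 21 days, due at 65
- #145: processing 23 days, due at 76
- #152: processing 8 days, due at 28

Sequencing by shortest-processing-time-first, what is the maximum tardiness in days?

28

SPT (increasing processing time): #110 #103 #152 #131 #124 #117 #138 #145.
#110: 0→3, due 75, tardiness 0
#103: 3→10, due 77, tardiness 0
#152: 10→18, due 28, tardiness 0
#131: 18→30, due 72, tardiness 0
#124: 30→43, due 37, tardiness 6
#117: 43→60, due 78, tardiness 0
#138: 60→81, due 65, tardiness 16
#145: 81→104, due 76, tardiness 28
Maximum = 28.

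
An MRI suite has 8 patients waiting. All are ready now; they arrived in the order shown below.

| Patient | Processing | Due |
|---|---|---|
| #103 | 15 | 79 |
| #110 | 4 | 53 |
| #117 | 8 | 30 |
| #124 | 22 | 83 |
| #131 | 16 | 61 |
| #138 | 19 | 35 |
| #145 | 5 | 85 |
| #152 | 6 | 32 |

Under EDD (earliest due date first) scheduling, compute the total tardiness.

EDD (increasing due date): #117 #152 #138 #110 #131 #103 #124 #145.
#117: 0→8, due 30, tardiness 0
#152: 8→14, due 32, tardiness 0
#138: 14→33, due 35, tardiness 0
#110: 33→37, due 53, tardiness 0
#131: 37→53, due 61, tardiness 0
#103: 53→68, due 79, tardiness 0
#124: 68→90, due 83, tardiness 7
#145: 90→95, due 85, tardiness 10
Sum = 0+0+0+0+0+0+7+10 = 17.

17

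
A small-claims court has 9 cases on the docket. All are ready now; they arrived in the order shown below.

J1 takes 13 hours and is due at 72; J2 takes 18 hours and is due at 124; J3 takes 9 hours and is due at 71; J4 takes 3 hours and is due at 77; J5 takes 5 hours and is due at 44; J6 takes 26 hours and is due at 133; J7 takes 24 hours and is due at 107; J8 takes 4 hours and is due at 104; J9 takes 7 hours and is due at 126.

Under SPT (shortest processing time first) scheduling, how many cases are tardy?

SPT (increasing processing time): J4 J8 J5 J9 J3 J1 J2 J7 J6.
J4: 0→3, due 77, tardiness 0
J8: 3→7, due 104, tardiness 0
J5: 7→12, due 44, tardiness 0
J9: 12→19, due 126, tardiness 0
J3: 19→28, due 71, tardiness 0
J1: 28→41, due 72, tardiness 0
J2: 41→59, due 124, tardiness 0
J7: 59→83, due 107, tardiness 0
J6: 83→109, due 133, tardiness 0
Late cases: 0.

0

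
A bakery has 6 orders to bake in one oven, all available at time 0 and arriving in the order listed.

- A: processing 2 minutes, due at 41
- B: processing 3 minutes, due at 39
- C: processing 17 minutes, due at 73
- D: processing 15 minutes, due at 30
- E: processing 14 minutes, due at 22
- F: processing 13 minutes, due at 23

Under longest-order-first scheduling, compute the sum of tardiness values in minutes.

108

LPT (decreasing processing time): C D E F B A.
C: 0→17, due 73, tardiness 0
D: 17→32, due 30, tardiness 2
E: 32→46, due 22, tardiness 24
F: 46→59, due 23, tardiness 36
B: 59→62, due 39, tardiness 23
A: 62→64, due 41, tardiness 23
Sum = 0+2+24+36+23+23 = 108.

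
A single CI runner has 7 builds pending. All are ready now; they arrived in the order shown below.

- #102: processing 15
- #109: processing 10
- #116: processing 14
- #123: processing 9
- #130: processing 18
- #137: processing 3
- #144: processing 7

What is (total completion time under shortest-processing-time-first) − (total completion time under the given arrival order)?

SPT (increasing processing time): #137 #144 #123 #109 #116 #102 #130.
#137: 0→3
#144: 3→10
#123: 10→19
#109: 19→29
#116: 29→43
#102: 43→58
#130: 58→76
Sum = 3+10+19+29+43+58+76 = 238.
FIFO (arrival order): #102 #109 #116 #123 #130 #137 #144.
#102: 0→15
#109: 15→25
#116: 25→39
#123: 39→48
#130: 48→66
#137: 66→69
#144: 69→76
Sum = 15+25+39+48+66+69+76 = 338.
Difference = 238 − 338 = -100.

-100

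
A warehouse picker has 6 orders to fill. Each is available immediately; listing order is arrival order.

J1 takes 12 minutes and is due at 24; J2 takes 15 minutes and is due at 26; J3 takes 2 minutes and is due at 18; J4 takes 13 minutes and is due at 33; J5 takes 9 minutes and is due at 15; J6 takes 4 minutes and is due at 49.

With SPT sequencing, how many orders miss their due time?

3

SPT (increasing processing time): J3 J6 J5 J1 J4 J2.
J3: 0→2, due 18, tardiness 0
J6: 2→6, due 49, tardiness 0
J5: 6→15, due 15, tardiness 0
J1: 15→27, due 24, tardiness 3
J4: 27→40, due 33, tardiness 7
J2: 40→55, due 26, tardiness 29
Late orders: 3.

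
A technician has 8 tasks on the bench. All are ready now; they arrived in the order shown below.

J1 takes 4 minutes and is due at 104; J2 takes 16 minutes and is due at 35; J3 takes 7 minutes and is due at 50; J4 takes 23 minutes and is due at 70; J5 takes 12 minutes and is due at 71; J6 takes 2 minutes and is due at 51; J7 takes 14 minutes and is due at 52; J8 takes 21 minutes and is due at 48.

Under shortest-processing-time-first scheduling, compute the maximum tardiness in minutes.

29

SPT (increasing processing time): J6 J1 J3 J5 J7 J2 J8 J4.
J6: 0→2, due 51, tardiness 0
J1: 2→6, due 104, tardiness 0
J3: 6→13, due 50, tardiness 0
J5: 13→25, due 71, tardiness 0
J7: 25→39, due 52, tardiness 0
J2: 39→55, due 35, tardiness 20
J8: 55→76, due 48, tardiness 28
J4: 76→99, due 70, tardiness 29
Maximum = 29.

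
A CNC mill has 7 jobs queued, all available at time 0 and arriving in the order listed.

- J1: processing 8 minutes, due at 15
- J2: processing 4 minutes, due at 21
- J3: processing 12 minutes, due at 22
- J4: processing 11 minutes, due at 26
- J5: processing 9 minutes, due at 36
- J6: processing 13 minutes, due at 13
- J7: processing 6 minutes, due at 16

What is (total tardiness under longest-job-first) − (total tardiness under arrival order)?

LPT (decreasing processing time): J6 J3 J4 J5 J1 J7 J2.
J6: 0→13, due 13, tardiness 0
J3: 13→25, due 22, tardiness 3
J4: 25→36, due 26, tardiness 10
J5: 36→45, due 36, tardiness 9
J1: 45→53, due 15, tardiness 38
J7: 53→59, due 16, tardiness 43
J2: 59→63, due 21, tardiness 42
Sum = 0+3+10+9+38+43+42 = 145.
FIFO (arrival order): J1 J2 J3 J4 J5 J6 J7.
J1: 0→8, due 15, tardiness 0
J2: 8→12, due 21, tardiness 0
J3: 12→24, due 22, tardiness 2
J4: 24→35, due 26, tardiness 9
J5: 35→44, due 36, tardiness 8
J6: 44→57, due 13, tardiness 44
J7: 57→63, due 16, tardiness 47
Sum = 0+0+2+9+8+44+47 = 110.
Difference = 145 − 110 = 35.

35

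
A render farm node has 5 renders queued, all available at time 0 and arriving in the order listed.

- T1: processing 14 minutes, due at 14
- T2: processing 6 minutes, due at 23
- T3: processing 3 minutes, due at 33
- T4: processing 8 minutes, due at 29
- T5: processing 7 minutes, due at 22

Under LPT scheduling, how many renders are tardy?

3

LPT (decreasing processing time): T1 T4 T5 T2 T3.
T1: 0→14, due 14, tardiness 0
T4: 14→22, due 29, tardiness 0
T5: 22→29, due 22, tardiness 7
T2: 29→35, due 23, tardiness 12
T3: 35→38, due 33, tardiness 5
Late renders: 3.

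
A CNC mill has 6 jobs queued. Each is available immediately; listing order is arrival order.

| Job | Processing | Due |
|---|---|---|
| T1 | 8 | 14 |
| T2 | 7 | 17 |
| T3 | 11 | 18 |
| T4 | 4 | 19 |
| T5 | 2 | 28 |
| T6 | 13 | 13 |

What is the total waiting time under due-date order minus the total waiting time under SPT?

70

EDD (increasing due date): T6 T1 T2 T3 T4 T5.
T6: waits 0, runs 0→13
T1: waits 13, runs 13→21
T2: waits 21, runs 21→28
T3: waits 28, runs 28→39
T4: waits 39, runs 39→43
T5: waits 43, runs 43→45
Sum = 0+13+21+28+39+43 = 144.
SPT (increasing processing time): T5 T4 T2 T1 T3 T6.
T5: waits 0, runs 0→2
T4: waits 2, runs 2→6
T2: waits 6, runs 6→13
T1: waits 13, runs 13→21
T3: waits 21, runs 21→32
T6: waits 32, runs 32→45
Sum = 0+2+6+13+21+32 = 74.
Difference = 144 − 74 = 70.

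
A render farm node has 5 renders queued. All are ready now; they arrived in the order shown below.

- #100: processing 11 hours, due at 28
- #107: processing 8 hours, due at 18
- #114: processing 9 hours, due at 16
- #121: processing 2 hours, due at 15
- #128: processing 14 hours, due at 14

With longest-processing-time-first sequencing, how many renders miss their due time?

3

LPT (decreasing processing time): #128 #100 #114 #107 #121.
#128: 0→14, due 14, tardiness 0
#100: 14→25, due 28, tardiness 0
#114: 25→34, due 16, tardiness 18
#107: 34→42, due 18, tardiness 24
#121: 42→44, due 15, tardiness 29
Late renders: 3.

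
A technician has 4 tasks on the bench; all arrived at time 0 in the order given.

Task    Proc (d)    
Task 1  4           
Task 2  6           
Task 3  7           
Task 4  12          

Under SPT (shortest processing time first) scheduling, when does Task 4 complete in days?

SPT (increasing processing time): Task 1 Task 2 Task 3 Task 4.
Task 1: 0→4
Task 2: 4→10
Task 3: 10→17
Task 4: 17→29

29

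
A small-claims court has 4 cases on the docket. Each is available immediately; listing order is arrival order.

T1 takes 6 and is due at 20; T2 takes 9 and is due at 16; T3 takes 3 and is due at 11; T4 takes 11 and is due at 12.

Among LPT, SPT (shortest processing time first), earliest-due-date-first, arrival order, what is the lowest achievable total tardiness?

LPT (decreasing processing time): T4 T2 T1 T3.
T4: 0→11, due 12, tardiness 0
T2: 11→20, due 16, tardiness 4
T1: 20→26, due 20, tardiness 6
T3: 26→29, due 11, tardiness 18
Sum = 0+4+6+18 = 28.
SPT (increasing processing time): T3 T1 T2 T4.
T3: 0→3, due 11, tardiness 0
T1: 3→9, due 20, tardiness 0
T2: 9→18, due 16, tardiness 2
T4: 18→29, due 12, tardiness 17
Sum = 0+0+2+17 = 19.
EDD (increasing due date): T3 T4 T2 T1.
T3: 0→3, due 11, tardiness 0
T4: 3→14, due 12, tardiness 2
T2: 14→23, due 16, tardiness 7
T1: 23→29, due 20, tardiness 9
Sum = 0+2+7+9 = 18.
FIFO (arrival order): T1 T2 T3 T4.
T1: 0→6, due 20, tardiness 0
T2: 6→15, due 16, tardiness 0
T3: 15→18, due 11, tardiness 7
T4: 18→29, due 12, tardiness 17
Sum = 0+0+7+17 = 24.
LPT 28, SPT 19, EDD 18, FIFO 24 → minimum 18.

18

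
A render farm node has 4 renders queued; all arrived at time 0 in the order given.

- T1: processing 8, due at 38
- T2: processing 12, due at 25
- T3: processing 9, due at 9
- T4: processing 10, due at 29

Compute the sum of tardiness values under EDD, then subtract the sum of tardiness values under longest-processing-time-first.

-20

EDD (increasing due date): T3 T2 T4 T1.
T3: 0→9, due 9, tardiness 0
T2: 9→21, due 25, tardiness 0
T4: 21→31, due 29, tardiness 2
T1: 31→39, due 38, tardiness 1
Sum = 0+0+2+1 = 3.
LPT (decreasing processing time): T2 T4 T3 T1.
T2: 0→12, due 25, tardiness 0
T4: 12→22, due 29, tardiness 0
T3: 22→31, due 9, tardiness 22
T1: 31→39, due 38, tardiness 1
Sum = 0+0+22+1 = 23.
Difference = 3 − 23 = -20.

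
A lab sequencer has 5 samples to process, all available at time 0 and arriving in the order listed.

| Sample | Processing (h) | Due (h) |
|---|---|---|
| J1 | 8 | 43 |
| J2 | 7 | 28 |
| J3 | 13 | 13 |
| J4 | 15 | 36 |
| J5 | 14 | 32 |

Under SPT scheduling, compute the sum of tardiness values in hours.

SPT (increasing processing time): J2 J1 J3 J5 J4.
J2: 0→7, due 28, tardiness 0
J1: 7→15, due 43, tardiness 0
J3: 15→28, due 13, tardiness 15
J5: 28→42, due 32, tardiness 10
J4: 42→57, due 36, tardiness 21
Sum = 0+0+15+10+21 = 46.

46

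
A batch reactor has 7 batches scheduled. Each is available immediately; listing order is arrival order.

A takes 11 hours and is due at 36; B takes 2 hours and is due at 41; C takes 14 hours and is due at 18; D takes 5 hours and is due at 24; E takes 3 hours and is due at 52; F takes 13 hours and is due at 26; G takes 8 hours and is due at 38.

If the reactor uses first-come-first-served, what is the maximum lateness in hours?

22

FIFO (arrival order): A B C D E F G.
A: 0→11, due 36, lateness -25
B: 11→13, due 41, lateness -28
C: 13→27, due 18, lateness 9
D: 27→32, due 24, lateness 8
E: 32→35, due 52, lateness -17
F: 35→48, due 26, lateness 22
G: 48→56, due 38, lateness 18
Maximum = 22.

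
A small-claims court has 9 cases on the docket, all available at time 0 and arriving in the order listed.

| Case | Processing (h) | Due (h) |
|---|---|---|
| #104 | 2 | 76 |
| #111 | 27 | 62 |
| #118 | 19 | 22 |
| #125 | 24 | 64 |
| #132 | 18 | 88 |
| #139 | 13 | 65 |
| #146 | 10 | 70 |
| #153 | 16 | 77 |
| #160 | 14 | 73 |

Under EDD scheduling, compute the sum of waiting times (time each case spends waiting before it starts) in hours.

652

EDD (increasing due date): #118 #111 #125 #139 #146 #160 #104 #153 #132.
#118: waits 0, runs 0→19
#111: waits 19, runs 19→46
#125: waits 46, runs 46→70
#139: waits 70, runs 70→83
#146: waits 83, runs 83→93
#160: waits 93, runs 93→107
#104: waits 107, runs 107→109
#153: waits 109, runs 109→125
#132: waits 125, runs 125→143
Sum = 0+19+46+70+83+93+107+109+125 = 652.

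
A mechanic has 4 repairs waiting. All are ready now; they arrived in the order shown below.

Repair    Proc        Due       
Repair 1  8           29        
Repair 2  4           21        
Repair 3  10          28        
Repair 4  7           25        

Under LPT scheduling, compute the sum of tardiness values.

LPT (decreasing processing time): Repair 3 Repair 1 Repair 4 Repair 2.
Repair 3: 0→10, due 28, tardiness 0
Repair 1: 10→18, due 29, tardiness 0
Repair 4: 18→25, due 25, tardiness 0
Repair 2: 25→29, due 21, tardiness 8
Sum = 0+0+0+8 = 8.

8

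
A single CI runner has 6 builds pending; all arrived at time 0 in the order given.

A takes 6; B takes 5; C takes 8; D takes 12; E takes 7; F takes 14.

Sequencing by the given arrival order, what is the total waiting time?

FIFO (arrival order): A B C D E F.
A: waits 0, runs 0→6
B: waits 6, runs 6→11
C: waits 11, runs 11→19
D: waits 19, runs 19→31
E: waits 31, runs 31→38
F: waits 38, runs 38→52
Sum = 0+6+11+19+31+38 = 105.

105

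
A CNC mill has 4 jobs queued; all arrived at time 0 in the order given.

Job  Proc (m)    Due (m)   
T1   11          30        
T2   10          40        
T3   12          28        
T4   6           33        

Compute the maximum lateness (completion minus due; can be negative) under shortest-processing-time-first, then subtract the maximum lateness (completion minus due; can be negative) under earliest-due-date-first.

SPT (increasing processing time): T4 T2 T1 T3.
T4: 0→6, due 33, lateness -27
T2: 6→16, due 40, lateness -24
T1: 16→27, due 30, lateness -3
T3: 27→39, due 28, lateness 11
Maximum = 11.
EDD (increasing due date): T3 T1 T4 T2.
T3: 0→12, due 28, lateness -16
T1: 12→23, due 30, lateness -7
T4: 23→29, due 33, lateness -4
T2: 29→39, due 40, lateness -1
Maximum = -1.
Difference = 11 − -1 = 12.

12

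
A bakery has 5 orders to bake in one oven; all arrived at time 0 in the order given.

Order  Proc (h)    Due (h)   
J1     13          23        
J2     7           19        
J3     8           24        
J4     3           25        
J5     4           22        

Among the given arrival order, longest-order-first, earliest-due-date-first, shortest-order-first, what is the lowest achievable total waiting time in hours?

46

FIFO (arrival order): J1 J2 J3 J4 J5.
J1: waits 0, runs 0→13
J2: waits 13, runs 13→20
J3: waits 20, runs 20→28
J4: waits 28, runs 28→31
J5: waits 31, runs 31→35
Sum = 0+13+20+28+31 = 92.
LPT (decreasing processing time): J1 J3 J2 J5 J4.
J1: waits 0, runs 0→13
J3: waits 13, runs 13→21
J2: waits 21, runs 21→28
J5: waits 28, runs 28→32
J4: waits 32, runs 32→35
Sum = 0+13+21+28+32 = 94.
EDD (increasing due date): J2 J5 J1 J3 J4.
J2: waits 0, runs 0→7
J5: waits 7, runs 7→11
J1: waits 11, runs 11→24
J3: waits 24, runs 24→32
J4: waits 32, runs 32→35
Sum = 0+7+11+24+32 = 74.
SPT (increasing processing time): J4 J5 J2 J3 J1.
J4: waits 0, runs 0→3
J5: waits 3, runs 3→7
J2: waits 7, runs 7→14
J3: waits 14, runs 14→22
J1: waits 22, runs 22→35
Sum = 0+3+7+14+22 = 46.
FIFO 92, LPT 94, EDD 74, SPT 46 → minimum 46.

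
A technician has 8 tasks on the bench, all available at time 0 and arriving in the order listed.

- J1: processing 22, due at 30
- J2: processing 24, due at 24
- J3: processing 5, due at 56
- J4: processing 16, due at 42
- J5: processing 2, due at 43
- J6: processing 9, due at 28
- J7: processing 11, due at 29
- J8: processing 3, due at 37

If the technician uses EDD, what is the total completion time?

500

EDD (increasing due date): J2 J6 J7 J1 J8 J4 J5 J3.
J2: 0→24
J6: 24→33
J7: 33→44
J1: 44→66
J8: 66→69
J4: 69→85
J5: 85→87
J3: 87→92
Sum = 24+33+44+66+69+85+87+92 = 500.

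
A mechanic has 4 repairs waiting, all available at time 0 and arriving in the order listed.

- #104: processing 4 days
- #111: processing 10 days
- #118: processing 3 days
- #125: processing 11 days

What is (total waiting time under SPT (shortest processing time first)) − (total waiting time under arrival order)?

-8

SPT (increasing processing time): #118 #104 #111 #125.
#118: waits 0, runs 0→3
#104: waits 3, runs 3→7
#111: waits 7, runs 7→17
#125: waits 17, runs 17→28
Sum = 0+3+7+17 = 27.
FIFO (arrival order): #104 #111 #118 #125.
#104: waits 0, runs 0→4
#111: waits 4, runs 4→14
#118: waits 14, runs 14→17
#125: waits 17, runs 17→28
Sum = 0+4+14+17 = 35.
Difference = 27 − 35 = -8.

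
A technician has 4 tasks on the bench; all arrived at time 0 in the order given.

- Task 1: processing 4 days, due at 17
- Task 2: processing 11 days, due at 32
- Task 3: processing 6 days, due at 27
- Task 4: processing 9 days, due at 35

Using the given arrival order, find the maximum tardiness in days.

0

FIFO (arrival order): Task 1 Task 2 Task 3 Task 4.
Task 1: 0→4, due 17, tardiness 0
Task 2: 4→15, due 32, tardiness 0
Task 3: 15→21, due 27, tardiness 0
Task 4: 21→30, due 35, tardiness 0
Maximum = 0.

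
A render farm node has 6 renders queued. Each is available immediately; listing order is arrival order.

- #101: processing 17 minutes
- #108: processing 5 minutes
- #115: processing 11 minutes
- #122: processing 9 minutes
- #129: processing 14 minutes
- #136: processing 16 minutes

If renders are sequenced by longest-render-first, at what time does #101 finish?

LPT (decreasing processing time): #101 #136 #129 #115 #122 #108.
#101: 0→17

17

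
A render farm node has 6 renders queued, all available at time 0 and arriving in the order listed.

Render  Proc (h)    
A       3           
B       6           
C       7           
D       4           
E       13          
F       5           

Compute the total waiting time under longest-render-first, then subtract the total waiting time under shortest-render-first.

60

LPT (decreasing processing time): E C B F D A.
E: waits 0, runs 0→13
C: waits 13, runs 13→20
B: waits 20, runs 20→26
F: waits 26, runs 26→31
D: waits 31, runs 31→35
A: waits 35, runs 35→38
Sum = 0+13+20+26+31+35 = 125.
SPT (increasing processing time): A D F B C E.
A: waits 0, runs 0→3
D: waits 3, runs 3→7
F: waits 7, runs 7→12
B: waits 12, runs 12→18
C: waits 18, runs 18→25
E: waits 25, runs 25→38
Sum = 0+3+7+12+18+25 = 65.
Difference = 125 − 65 = 60.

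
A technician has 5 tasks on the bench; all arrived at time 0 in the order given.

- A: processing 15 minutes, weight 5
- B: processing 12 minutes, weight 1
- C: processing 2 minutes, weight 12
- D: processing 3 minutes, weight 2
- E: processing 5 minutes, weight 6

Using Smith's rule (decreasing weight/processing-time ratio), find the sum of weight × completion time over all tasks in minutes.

WSPT (decreasing weight/processing-time ratio): C E D A B.
C: finishes 2, weight 12, w·C = 24
E: finishes 7, weight 6, w·C = 42
D: finishes 10, weight 2, w·C = 20
A: finishes 25, weight 5, w·C = 125
B: finishes 37, weight 1, w·C = 37
Sum = 24+42+20+125+37 = 248.

248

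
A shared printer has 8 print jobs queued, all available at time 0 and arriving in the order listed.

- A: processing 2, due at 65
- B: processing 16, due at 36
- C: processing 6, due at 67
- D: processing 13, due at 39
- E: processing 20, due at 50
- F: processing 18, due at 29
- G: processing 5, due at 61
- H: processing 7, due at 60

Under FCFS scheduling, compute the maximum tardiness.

46

FIFO (arrival order): A B C D E F G H.
A: 0→2, due 65, tardiness 0
B: 2→18, due 36, tardiness 0
C: 18→24, due 67, tardiness 0
D: 24→37, due 39, tardiness 0
E: 37→57, due 50, tardiness 7
F: 57→75, due 29, tardiness 46
G: 75→80, due 61, tardiness 19
H: 80→87, due 60, tardiness 27
Maximum = 46.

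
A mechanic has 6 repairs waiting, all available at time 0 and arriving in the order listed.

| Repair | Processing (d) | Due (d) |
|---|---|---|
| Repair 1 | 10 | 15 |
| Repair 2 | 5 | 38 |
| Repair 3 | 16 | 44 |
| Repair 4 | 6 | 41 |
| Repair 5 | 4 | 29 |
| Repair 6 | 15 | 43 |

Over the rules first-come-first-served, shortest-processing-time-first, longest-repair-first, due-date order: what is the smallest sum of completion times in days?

FIFO (arrival order): Repair 1 Repair 2 Repair 3 Repair 4 Repair 5 Repair 6.
Repair 1: 0→10
Repair 2: 10→15
Repair 3: 15→31
Repair 4: 31→37
Repair 5: 37→41
Repair 6: 41→56
Sum = 10+15+31+37+41+56 = 190.
SPT (increasing processing time): Repair 5 Repair 2 Repair 4 Repair 1 Repair 6 Repair 3.
Repair 5: 0→4
Repair 2: 4→9
Repair 4: 9→15
Repair 1: 15→25
Repair 6: 25→40
Repair 3: 40→56
Sum = 4+9+15+25+40+56 = 149.
LPT (decreasing processing time): Repair 3 Repair 6 Repair 1 Repair 4 Repair 2 Repair 5.
Repair 3: 0→16
Repair 6: 16→31
Repair 1: 31→41
Repair 4: 41→47
Repair 2: 47→52
Repair 5: 52→56
Sum = 16+31+41+47+52+56 = 243.
EDD (increasing due date): Repair 1 Repair 5 Repair 2 Repair 4 Repair 6 Repair 3.
Repair 1: 0→10
Repair 5: 10→14
Repair 2: 14→19
Repair 4: 19→25
Repair 6: 25→40
Repair 3: 40→56
Sum = 10+14+19+25+40+56 = 164.
FIFO 190, SPT 149, LPT 243, EDD 164 → minimum 149.

149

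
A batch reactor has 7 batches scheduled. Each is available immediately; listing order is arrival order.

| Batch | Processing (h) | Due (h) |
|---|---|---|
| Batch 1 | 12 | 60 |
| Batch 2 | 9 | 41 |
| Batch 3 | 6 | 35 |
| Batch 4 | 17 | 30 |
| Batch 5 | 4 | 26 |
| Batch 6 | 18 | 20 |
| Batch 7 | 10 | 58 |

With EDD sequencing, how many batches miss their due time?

5

EDD (increasing due date): Batch 6 Batch 5 Batch 4 Batch 3 Batch 2 Batch 7 Batch 1.
Batch 6: 0→18, due 20, tardiness 0
Batch 5: 18→22, due 26, tardiness 0
Batch 4: 22→39, due 30, tardiness 9
Batch 3: 39→45, due 35, tardiness 10
Batch 2: 45→54, due 41, tardiness 13
Batch 7: 54→64, due 58, tardiness 6
Batch 1: 64→76, due 60, tardiness 16
Late batches: 5.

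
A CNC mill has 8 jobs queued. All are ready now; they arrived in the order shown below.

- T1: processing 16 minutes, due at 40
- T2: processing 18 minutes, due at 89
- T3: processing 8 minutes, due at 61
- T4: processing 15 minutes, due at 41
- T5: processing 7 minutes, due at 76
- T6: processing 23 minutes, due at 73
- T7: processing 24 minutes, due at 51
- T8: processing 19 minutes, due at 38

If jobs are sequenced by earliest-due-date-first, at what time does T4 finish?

50

EDD (increasing due date): T8 T1 T4 T7 T3 T6 T5 T2.
T8: 0→19
T1: 19→35
T4: 35→50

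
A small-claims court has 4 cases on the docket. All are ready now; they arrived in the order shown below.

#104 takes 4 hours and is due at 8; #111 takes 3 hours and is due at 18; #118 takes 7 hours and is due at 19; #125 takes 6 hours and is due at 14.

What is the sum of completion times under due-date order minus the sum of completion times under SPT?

EDD (increasing due date): #104 #125 #111 #118.
#104: 0→4
#125: 4→10
#111: 10→13
#118: 13→20
Sum = 4+10+13+20 = 47.
SPT (increasing processing time): #111 #104 #125 #118.
#111: 0→3
#104: 3→7
#125: 7→13
#118: 13→20
Sum = 3+7+13+20 = 43.
Difference = 47 − 43 = 4.

4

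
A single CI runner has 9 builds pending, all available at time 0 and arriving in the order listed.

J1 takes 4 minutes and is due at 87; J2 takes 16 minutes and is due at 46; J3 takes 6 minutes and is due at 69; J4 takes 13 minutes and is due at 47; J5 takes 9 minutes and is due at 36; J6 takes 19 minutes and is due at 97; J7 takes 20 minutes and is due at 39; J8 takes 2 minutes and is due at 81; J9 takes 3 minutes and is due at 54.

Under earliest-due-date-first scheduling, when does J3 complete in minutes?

EDD (increasing due date): J5 J7 J2 J4 J9 J3 J8 J1 J6.
J5: 0→9
J7: 9→29
J2: 29→45
J4: 45→58
J9: 58→61
J3: 61→67

67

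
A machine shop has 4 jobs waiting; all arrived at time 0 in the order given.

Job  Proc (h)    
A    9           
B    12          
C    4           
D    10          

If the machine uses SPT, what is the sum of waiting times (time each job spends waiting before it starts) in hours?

SPT (increasing processing time): C A D B.
C: waits 0, runs 0→4
A: waits 4, runs 4→13
D: waits 13, runs 13→23
B: waits 23, runs 23→35
Sum = 0+4+13+23 = 40.

40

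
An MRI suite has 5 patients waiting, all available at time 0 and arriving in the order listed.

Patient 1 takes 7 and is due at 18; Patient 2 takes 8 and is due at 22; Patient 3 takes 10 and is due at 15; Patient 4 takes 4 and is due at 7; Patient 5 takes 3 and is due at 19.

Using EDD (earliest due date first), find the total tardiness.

18

EDD (increasing due date): Patient 4 Patient 3 Patient 1 Patient 5 Patient 2.
Patient 4: 0→4, due 7, tardiness 0
Patient 3: 4→14, due 15, tardiness 0
Patient 1: 14→21, due 18, tardiness 3
Patient 5: 21→24, due 19, tardiness 5
Patient 2: 24→32, due 22, tardiness 10
Sum = 0+0+3+5+10 = 18.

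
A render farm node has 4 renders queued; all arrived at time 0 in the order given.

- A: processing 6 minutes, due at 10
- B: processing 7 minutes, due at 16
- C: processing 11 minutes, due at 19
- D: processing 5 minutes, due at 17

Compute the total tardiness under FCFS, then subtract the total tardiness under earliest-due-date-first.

FIFO (arrival order): A B C D.
A: 0→6, due 10, tardiness 0
B: 6→13, due 16, tardiness 0
C: 13→24, due 19, tardiness 5
D: 24→29, due 17, tardiness 12
Sum = 0+0+5+12 = 17.
EDD (increasing due date): A B D C.
A: 0→6, due 10, tardiness 0
B: 6→13, due 16, tardiness 0
D: 13→18, due 17, tardiness 1
C: 18→29, due 19, tardiness 10
Sum = 0+0+1+10 = 11.
Difference = 17 − 11 = 6.

6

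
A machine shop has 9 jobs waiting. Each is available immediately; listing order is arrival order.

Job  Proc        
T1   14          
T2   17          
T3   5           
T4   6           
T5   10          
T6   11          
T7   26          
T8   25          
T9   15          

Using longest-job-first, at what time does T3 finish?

129

LPT (decreasing processing time): T7 T8 T2 T9 T1 T6 T5 T4 T3.
T7: 0→26
T8: 26→51
T2: 51→68
T9: 68→83
T1: 83→97
T6: 97→108
T5: 108→118
T4: 118→124
T3: 124→129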